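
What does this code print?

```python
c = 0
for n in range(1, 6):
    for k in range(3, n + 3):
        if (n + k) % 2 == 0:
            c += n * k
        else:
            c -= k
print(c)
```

n=1,k=3: even sum, c = 0+3 = 3
n=2,k=3: odd sum, c = 3-3 = 0
n=2,k=4: even sum, c = 0+8 = 8
n=3,k=3: even sum, c = 8+9 = 17
n=3,k=4: odd sum, c = 17-4 = 13
n=3,k=5: even sum, c = 13+15 = 28
n=4,k=3: odd sum, c = 28-3 = 25
n=4,k=4: even sum, c = 25+16 = 41
n=4,k=5: odd sum, c = 41-5 = 36
n=4,k=6: even sum, c = 36+24 = 60
n=5,k=3: even sum, c = 60+15 = 75
n=5,k=4: odd sum, c = 75-4 = 71
n=5,k=5: even sum, c = 71+25 = 96
n=5,k=6: odd sum, c = 96-6 = 90
n=5,k=7: even sum, c = 90+35 = 125

125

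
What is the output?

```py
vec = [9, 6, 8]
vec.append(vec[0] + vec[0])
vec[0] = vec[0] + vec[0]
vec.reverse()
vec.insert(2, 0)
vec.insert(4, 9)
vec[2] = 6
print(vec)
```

[18, 8, 6, 6, 9, 18]

append vec[0]+vec[0] = 9+9 = 18 → [9, 6, 8, 18]
vec[0] = vec[0]+vec[0] = 9+9 = 18 → [18, 6, 8, 18]
reverse → [18, 8, 6, 18]
insert 0 at 2 → [18, 8, 0, 6, 18]
insert 9 at 4 → [18, 8, 0, 6, 9, 18]
vec[2] = 6 → [18, 8, 6, 6, 9, 18]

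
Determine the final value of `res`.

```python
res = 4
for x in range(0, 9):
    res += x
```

x=0: res = 4+0 = 4
x=1: res = 4+1 = 5
x=2: res = 5+2 = 7
x=3: res = 7+3 = 10
x=4: res = 10+4 = 14
x=5: res = 14+5 = 19
x=6: res = 19+6 = 25
x=7: res = 25+7 = 32
x=8: res = 32+8 = 40

40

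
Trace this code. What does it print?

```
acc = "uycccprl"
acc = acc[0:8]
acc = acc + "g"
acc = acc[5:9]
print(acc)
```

prlg

slice [0:8] → 'uycccprl'
+ 'g' → 'uycccprlg'
slice [5:9] → 'prlg'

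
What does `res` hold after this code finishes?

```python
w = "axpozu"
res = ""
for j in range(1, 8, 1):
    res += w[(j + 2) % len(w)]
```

'ozuaxpo'

j=1: add w[3]='o' → 'o'
j=2: add w[4]='z' → 'oz'
j=3: add w[5]='u' → 'ozu'
j=4: add w[0]='a' → 'ozua'
j=5: add w[1]='x' → 'ozuax'
j=6: add w[2]='p' → 'ozuaxp'
j=7: add w[3]='o' → 'ozuaxpo'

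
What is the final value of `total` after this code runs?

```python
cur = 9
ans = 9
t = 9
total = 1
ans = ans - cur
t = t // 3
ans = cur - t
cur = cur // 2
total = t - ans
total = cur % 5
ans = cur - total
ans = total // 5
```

4

ans = 9-9 = 0
t = 9//3 = 3
ans = 9-3 = 6
cur = 9//2 = 4
total = 3-6 = -3
total = 4%5 = 4
ans = 4-4 = 0
ans = 4//5 = 0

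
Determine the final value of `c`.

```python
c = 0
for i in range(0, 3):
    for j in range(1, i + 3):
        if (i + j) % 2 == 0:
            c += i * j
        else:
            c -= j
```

9

i=0,j=1: odd sum, c = 0-1 = -1
i=0,j=2: even sum, c = (-1)+0 = -1
i=1,j=1: even sum, c = (-1)+1 = 0
i=1,j=2: odd sum, c = 0-2 = -2
i=1,j=3: even sum, c = (-2)+3 = 1
i=2,j=1: odd sum, c = 1-1 = 0
i=2,j=2: even sum, c = 0+4 = 4
i=2,j=3: odd sum, c = 4-3 = 1
i=2,j=4: even sum, c = 1+8 = 9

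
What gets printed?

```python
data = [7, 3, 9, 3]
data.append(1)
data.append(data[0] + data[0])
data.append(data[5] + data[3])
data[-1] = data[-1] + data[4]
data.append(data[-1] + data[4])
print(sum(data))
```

append 1 → [7, 3, 9, 3, 1]
append data[0]+data[0] = 7+7 = 14 → [7, 3, 9, 3, 1, 14]
append data[5]+data[3] = 14+3 = 17 → [7, 3, 9, 3, 1, 14, 17]
data[-1] = data[-1]+data[4] = 17+1 = 18 → [7, 3, 9, 3, 1, 14, 18]
append data[-1]+data[4] = 18+1 = 19 → [7, 3, 9, 3, 1, 14, 18, 19]
sum = 74

74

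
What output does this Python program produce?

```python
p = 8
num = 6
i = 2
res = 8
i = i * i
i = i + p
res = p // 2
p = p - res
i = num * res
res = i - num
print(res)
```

i = 2*2 = 4
i = 4+8 = 12
res = 8//2 = 4
p = 8-4 = 4
i = 6*4 = 24
res = 24-6 = 18

18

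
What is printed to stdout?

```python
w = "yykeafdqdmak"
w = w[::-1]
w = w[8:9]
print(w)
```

e

reverse → 'kamdqdfaekyy'
slice [8:9] → 'e'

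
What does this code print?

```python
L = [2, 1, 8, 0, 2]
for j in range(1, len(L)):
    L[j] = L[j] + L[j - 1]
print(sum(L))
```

40

j=1: L[1] = 1+2 = 3 → [2, 3, 8, 0, 2]
j=2: L[2] = 8+3 = 11 → [2, 3, 11, 0, 2]
j=3: L[3] = 0+11 = 11 → [2, 3, 11, 11, 2]
j=4: L[4] = 2+11 = 13 → [2, 3, 11, 11, 13]
sum = 40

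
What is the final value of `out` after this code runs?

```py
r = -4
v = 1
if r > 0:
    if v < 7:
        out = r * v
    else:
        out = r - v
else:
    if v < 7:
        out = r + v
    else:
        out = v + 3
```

r=-4, v=1
r > 0 is False; v < 7 is True
→ out = r + v = -3

-3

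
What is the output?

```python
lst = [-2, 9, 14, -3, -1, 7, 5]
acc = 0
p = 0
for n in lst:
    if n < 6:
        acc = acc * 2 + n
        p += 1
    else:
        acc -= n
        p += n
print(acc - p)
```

-257

n=-2: <6, acc = 0*2+(-2) = -2; p=1
n=9: not <6, acc = (-2)-9 = -11; p=10
n=14: not <6, acc = (-11)-14 = -25; p=24
n=-3: <6, acc = (-25)*2+(-3) = -53; p=25
n=-1: <6, acc = (-53)*2+(-1) = -107; p=26
n=7: not <6, acc = (-107)-7 = -114; p=33
n=5: <6, acc = (-114)*2+5 = -223; p=34
acc-p = (-223)-34 = -257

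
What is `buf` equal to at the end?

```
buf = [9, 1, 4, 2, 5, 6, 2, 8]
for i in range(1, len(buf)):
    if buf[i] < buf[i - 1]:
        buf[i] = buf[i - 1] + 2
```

[9, 11, 13, 15, 17, 19, 21, 23]

i=1: 1<9, buf[1] = 9+2 = 11 → [9, 11, 4, 2, 5, 6, 2, 8]
i=2: 4<11, buf[2] = 11+2 = 13 → [9, 11, 13, 2, 5, 6, 2, 8]
i=3: 2<13, buf[3] = 13+2 = 15 → [9, 11, 13, 15, 5, 6, 2, 8]
i=4: 5<15, buf[4] = 15+2 = 17 → [9, 11, 13, 15, 17, 6, 2, 8]
i=5: 6<17, buf[5] = 17+2 = 19 → [9, 11, 13, 15, 17, 19, 2, 8]
i=6: 2<19, buf[6] = 19+2 = 21 → [9, 11, 13, 15, 17, 19, 21, 8]
i=7: 8<21, buf[7] = 21+2 = 23 → [9, 11, 13, 15, 17, 19, 21, 23]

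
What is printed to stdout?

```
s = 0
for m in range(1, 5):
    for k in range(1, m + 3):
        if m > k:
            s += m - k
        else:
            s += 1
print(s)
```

22

m=1,k=1: not 1>1, s = 0+1 = 1
m=1,k=2: not 1>2, s = 1+1 = 2
m=1,k=3: not 1>3, s = 2+1 = 3
m=2,k=1: 2>1, s = 3+1 = 4
m=2,k=2: not 2>2, s = 4+1 = 5
m=2,k=3: not 2>3, s = 5+1 = 6
m=2,k=4: not 2>4, s = 6+1 = 7
m=3,k=1: 3>1, s = 7+2 = 9
m=3,k=2: 3>2, s = 9+1 = 10
m=3,k=3: not 3>3, s = 10+1 = 11
m=3,k=4: not 3>4, s = 11+1 = 12
m=3,k=5: not 3>5, s = 12+1 = 13
m=4,k=1: 4>1, s = 13+3 = 16
m=4,k=2: 4>2, s = 16+2 = 18
m=4,k=3: 4>3, s = 18+1 = 19
m=4,k=4: not 4>4, s = 19+1 = 20
m=4,k=5: not 4>5, s = 20+1 = 21
m=4,k=6: not 4>6, s = 21+1 = 22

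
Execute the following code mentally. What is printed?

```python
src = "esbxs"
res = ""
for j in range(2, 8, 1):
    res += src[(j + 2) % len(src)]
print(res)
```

sesbxs

j=2: add src[4]='s' → 's'
j=3: add src[0]='e' → 'se'
j=4: add src[1]='s' → 'ses'
j=5: add src[2]='b' → 'sesb'
j=6: add src[3]='x' → 'sesbx'
j=7: add src[4]='s' → 'sesbxs'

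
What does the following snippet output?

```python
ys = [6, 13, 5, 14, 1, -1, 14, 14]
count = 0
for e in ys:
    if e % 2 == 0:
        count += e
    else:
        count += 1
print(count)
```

e=6: even, count = 0+6 = 6
e=13: not even, count = 6+1 = 7
e=5: not even, count = 7+1 = 8
e=14: even, count = 8+14 = 22
e=1: not even, count = 22+1 = 23
e=-1: not even, count = 23+1 = 24
e=14: even, count = 24+14 = 38
e=14: even, count = 38+14 = 52

52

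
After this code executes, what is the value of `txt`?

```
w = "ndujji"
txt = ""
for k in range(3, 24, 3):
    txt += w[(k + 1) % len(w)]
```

k=3: add w[4]='j' → 'j'
k=6: add w[1]='d' → 'jd'
k=9: add w[4]='j' → 'jdj'
k=12: add w[1]='d' → 'jdjd'
k=15: add w[4]='j' → 'jdjdj'
k=18: add w[1]='d' → 'jdjdjd'
k=21: add w[4]='j' → 'jdjdjdj'

'jdjdjdj'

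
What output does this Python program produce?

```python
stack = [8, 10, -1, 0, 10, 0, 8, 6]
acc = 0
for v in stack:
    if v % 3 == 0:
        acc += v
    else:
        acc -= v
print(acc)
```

-29

v=8: not %3==0, acc = 0-8 = -8
v=10: not %3==0, acc = (-8)-10 = -18
v=-1: not %3==0, acc = (-18)-(-1) = -17
v=0: %3==0, acc = (-17)+0 = -17
v=10: not %3==0, acc = (-17)-10 = -27
v=0: %3==0, acc = (-27)+0 = -27
v=8: not %3==0, acc = (-27)-8 = -35
v=6: %3==0, acc = (-35)+6 = -29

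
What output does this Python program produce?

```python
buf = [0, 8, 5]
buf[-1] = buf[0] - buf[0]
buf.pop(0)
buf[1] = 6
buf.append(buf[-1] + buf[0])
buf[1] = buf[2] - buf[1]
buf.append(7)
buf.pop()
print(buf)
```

[8, 8, 14]

buf[-1] = buf[0]-buf[0] = 0-0 = 0 → [0, 8, 0]
pop(0) removes 0 → [8, 0]
buf[1] = 6 → [8, 6]
append buf[-1]+buf[0] = 6+8 = 14 → [8, 6, 14]
buf[1] = buf[2]-buf[1] = 14-6 = 8 → [8, 8, 14]
append 7 → [8, 8, 14, 7]
pop() removes 7 → [8, 8, 14]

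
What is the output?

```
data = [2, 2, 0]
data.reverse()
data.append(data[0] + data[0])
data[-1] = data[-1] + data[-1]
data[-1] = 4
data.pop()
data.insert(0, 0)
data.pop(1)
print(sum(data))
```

4

reverse → [0, 2, 2]
append data[0]+data[0] = 0+0 = 0 → [0, 2, 2, 0]
data[-1] = data[-1]+data[-1] = 0+0 = 0 → [0, 2, 2, 0]
data[-1] = 4 → [0, 2, 2, 4]
pop() removes 4 → [0, 2, 2]
insert 0 at 0 → [0, 0, 2, 2]
pop(1) removes 0 → [0, 2, 2]
sum = 4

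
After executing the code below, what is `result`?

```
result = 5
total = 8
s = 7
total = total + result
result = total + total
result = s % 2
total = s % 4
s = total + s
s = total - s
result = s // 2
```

-4

total = 8+5 = 13
result = 13+13 = 26
result = 7%2 = 1
total = 7%4 = 3
s = 3+7 = 10
s = 3-10 = -7
result = (-7)//2 = -4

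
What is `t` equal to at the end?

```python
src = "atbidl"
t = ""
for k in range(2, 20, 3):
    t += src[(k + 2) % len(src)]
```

'dtdtdt'

k=2: add src[4]='d' → 'd'
k=5: add src[1]='t' → 'dt'
k=8: add src[4]='d' → 'dtd'
k=11: add src[1]='t' → 'dtdt'
k=14: add src[4]='d' → 'dtdtd'
k=17: add src[1]='t' → 'dtdtdt'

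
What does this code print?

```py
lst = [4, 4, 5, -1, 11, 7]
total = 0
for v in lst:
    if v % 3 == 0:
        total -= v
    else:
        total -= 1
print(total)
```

-6

v=4: not %3==0, total = 0-1 = -1
v=4: not %3==0, total = (-1)-1 = -2
v=5: not %3==0, total = (-2)-1 = -3
v=-1: not %3==0, total = (-3)-1 = -4
v=11: not %3==0, total = (-4)-1 = -5
v=7: not %3==0, total = (-5)-1 = -6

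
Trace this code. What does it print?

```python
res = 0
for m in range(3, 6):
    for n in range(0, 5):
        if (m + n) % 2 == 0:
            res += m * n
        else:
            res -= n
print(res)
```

m=3,n=0: odd sum, res = 0-0 = 0
m=3,n=1: even sum, res = 0+3 = 3
m=3,n=2: odd sum, res = 3-2 = 1
m=3,n=3: even sum, res = 1+9 = 10
m=3,n=4: odd sum, res = 10-4 = 6
m=4,n=0: even sum, res = 6+0 = 6
m=4,n=1: odd sum, res = 6-1 = 5
m=4,n=2: even sum, res = 5+8 = 13
m=4,n=3: odd sum, res = 13-3 = 10
m=4,n=4: even sum, res = 10+16 = 26
m=5,n=0: odd sum, res = 26-0 = 26
m=5,n=1: even sum, res = 26+5 = 31
m=5,n=2: odd sum, res = 31-2 = 29
m=5,n=3: even sum, res = 29+15 = 44
m=5,n=4: odd sum, res = 44-4 = 40

40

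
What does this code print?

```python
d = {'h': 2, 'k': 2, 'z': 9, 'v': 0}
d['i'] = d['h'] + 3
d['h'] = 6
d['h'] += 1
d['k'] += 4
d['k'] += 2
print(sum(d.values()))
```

29

d['i'] = d['h']+3 = 5 → {'h': 2, 'k': 2, 'z': 9, 'v': 0, 'i': 5}
d['h'] = 6 → {'h': 6, 'k': 2, 'z': 9, 'v': 0, 'i': 5}
d['h'] = 6+1 = 7 → {'h': 7, 'k': 2, 'z': 9, 'v': 0, 'i': 5}
d['k'] = 2+4 = 6 → {'h': 7, 'k': 6, 'z': 9, 'v': 0, 'i': 5}
d['k'] = 6+2 = 8 → {'h': 7, 'k': 8, 'z': 9, 'v': 0, 'i': 5}
sum of values = 29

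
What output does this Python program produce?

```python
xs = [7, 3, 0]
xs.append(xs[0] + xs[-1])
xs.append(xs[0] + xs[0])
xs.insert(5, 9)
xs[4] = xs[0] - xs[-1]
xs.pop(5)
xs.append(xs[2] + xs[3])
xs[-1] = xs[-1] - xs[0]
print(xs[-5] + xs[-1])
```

append xs[0]+xs[-1] = 7+0 = 7 → [7, 3, 0, 7]
append xs[0]+xs[0] = 7+7 = 14 → [7, 3, 0, 7, 14]
insert 9 at 5 → [7, 3, 0, 7, 14, 9]
xs[4] = xs[0]-xs[-1] = 7-9 = -2 → [7, 3, 0, 7, -2, 9]
pop(5) removes 9 → [7, 3, 0, 7, -2]
append xs[2]+xs[3] = 0+7 = 7 → [7, 3, 0, 7, -2, 7]
xs[-1] = xs[-1]-xs[0] = 7-7 = 0 → [7, 3, 0, 7, -2, 0]
xs[-5]+xs[-1] = 3+0 = 3

3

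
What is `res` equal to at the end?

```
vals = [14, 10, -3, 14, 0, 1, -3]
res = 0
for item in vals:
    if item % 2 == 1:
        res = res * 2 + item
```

-13

item=14: not odd
item=10: not odd
item=-3: odd, res = 0*2+(-3) = -3
item=14: not odd
item=0: not odd
item=1: odd, res = (-3)*2+1 = -5
item=-3: odd, res = (-5)*2+(-3) = -13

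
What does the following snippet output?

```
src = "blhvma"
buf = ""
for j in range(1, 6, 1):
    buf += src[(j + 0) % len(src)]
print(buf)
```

j=1: add src[1]='l' → 'l'
j=2: add src[2]='h' → 'lh'
j=3: add src[3]='v' → 'lhv'
j=4: add src[4]='m' → 'lhvm'
j=5: add src[5]='a' → 'lhvma'

lhvma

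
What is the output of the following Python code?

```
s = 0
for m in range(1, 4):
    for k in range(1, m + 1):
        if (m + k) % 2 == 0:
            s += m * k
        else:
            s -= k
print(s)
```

m=1,k=1: even sum, s = 0+1 = 1
m=2,k=1: odd sum, s = 1-1 = 0
m=2,k=2: even sum, s = 0+4 = 4
m=3,k=1: even sum, s = 4+3 = 7
m=3,k=2: odd sum, s = 7-2 = 5
m=3,k=3: even sum, s = 5+9 = 14

14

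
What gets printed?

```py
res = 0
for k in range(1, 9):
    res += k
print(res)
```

k=1: res = 0+1 = 1
k=2: res = 1+2 = 3
k=3: res = 3+3 = 6
k=4: res = 6+4 = 10
k=5: res = 10+5 = 15
k=6: res = 15+6 = 21
k=7: res = 21+7 = 28
k=8: res = 28+8 = 36

36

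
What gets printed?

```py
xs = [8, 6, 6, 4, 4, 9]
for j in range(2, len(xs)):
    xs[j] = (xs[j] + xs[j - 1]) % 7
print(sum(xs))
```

j=2: xs[2] = (6+6)%7 = 5 → [8, 6, 5, 4, 4, 9]
j=3: xs[3] = (4+5)%7 = 2 → [8, 6, 5, 2, 4, 9]
j=4: xs[4] = (4+2)%7 = 6 → [8, 6, 5, 2, 6, 9]
j=5: xs[5] = (9+6)%7 = 1 → [8, 6, 5, 2, 6, 1]
sum = 28

28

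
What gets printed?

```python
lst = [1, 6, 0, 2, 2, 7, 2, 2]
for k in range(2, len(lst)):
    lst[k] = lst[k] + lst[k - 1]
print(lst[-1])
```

k=2: lst[2] = 0+6 = 6 → [1, 6, 6, 2, 2, 7, 2, 2]
k=3: lst[3] = 2+6 = 8 → [1, 6, 6, 8, 2, 7, 2, 2]
k=4: lst[4] = 2+8 = 10 → [1, 6, 6, 8, 10, 7, 2, 2]
k=5: lst[5] = 7+10 = 17 → [1, 6, 6, 8, 10, 17, 2, 2]
k=6: lst[6] = 2+17 = 19 → [1, 6, 6, 8, 10, 17, 19, 2]
k=7: lst[7] = 2+19 = 21 → [1, 6, 6, 8, 10, 17, 19, 21]

21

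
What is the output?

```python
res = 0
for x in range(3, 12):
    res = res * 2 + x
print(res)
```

x=3: res = 0*2+3 = 3
x=4: res = 3*2+4 = 10
x=5: res = 10*2+5 = 25
x=6: res = 25*2+6 = 56
x=7: res = 56*2+7 = 119
x=8: res = 119*2+8 = 246
x=9: res = 246*2+9 = 501
x=10: res = 501*2+10 = 1012
x=11: res = 1012*2+11 = 2035

2035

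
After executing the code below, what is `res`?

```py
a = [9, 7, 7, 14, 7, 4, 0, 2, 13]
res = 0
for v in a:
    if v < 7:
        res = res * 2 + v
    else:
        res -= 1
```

v=9: not <7, res = 0-1 = -1
v=7: not <7, res = (-1)-1 = -2
v=7: not <7, res = (-2)-1 = -3
v=14: not <7, res = (-3)-1 = -4
v=7: not <7, res = (-4)-1 = -5
v=4: <7, res = (-5)*2+4 = -6
v=0: <7, res = (-6)*2+0 = -12
v=2: <7, res = (-12)*2+2 = -22
v=13: not <7, res = (-22)-1 = -23

-23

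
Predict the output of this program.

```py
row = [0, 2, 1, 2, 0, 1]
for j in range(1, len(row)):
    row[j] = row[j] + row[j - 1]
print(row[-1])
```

6

j=1: row[1] = 2+0 = 2 → [0, 2, 1, 2, 0, 1]
j=2: row[2] = 1+2 = 3 → [0, 2, 3, 2, 0, 1]
j=3: row[3] = 2+3 = 5 → [0, 2, 3, 5, 0, 1]
j=4: row[4] = 0+5 = 5 → [0, 2, 3, 5, 5, 1]
j=5: row[5] = 1+5 = 6 → [0, 2, 3, 5, 5, 6]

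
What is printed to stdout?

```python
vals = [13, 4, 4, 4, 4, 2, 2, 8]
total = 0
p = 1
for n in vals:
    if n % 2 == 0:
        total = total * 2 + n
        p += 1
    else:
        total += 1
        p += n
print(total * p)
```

13188

n=13: not even, total = 0+1 = 1; p=14
n=4: even, total = 1*2+4 = 6; p=15
n=4: even, total = 6*2+4 = 16; p=16
n=4: even, total = 16*2+4 = 36; p=17
n=4: even, total = 36*2+4 = 76; p=18
n=2: even, total = 76*2+2 = 154; p=19
n=2: even, total = 154*2+2 = 310; p=20
n=8: even, total = 310*2+8 = 628; p=21
total*p = 628*21 = 13188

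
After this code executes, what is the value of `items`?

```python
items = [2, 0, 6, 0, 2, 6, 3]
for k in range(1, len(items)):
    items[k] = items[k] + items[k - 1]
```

k=1: items[1] = 0+2 = 2 → [2, 2, 6, 0, 2, 6, 3]
k=2: items[2] = 6+2 = 8 → [2, 2, 8, 0, 2, 6, 3]
k=3: items[3] = 0+8 = 8 → [2, 2, 8, 8, 2, 6, 3]
k=4: items[4] = 2+8 = 10 → [2, 2, 8, 8, 10, 6, 3]
k=5: items[5] = 6+10 = 16 → [2, 2, 8, 8, 10, 16, 3]
k=6: items[6] = 3+16 = 19 → [2, 2, 8, 8, 10, 16, 19]

[2, 2, 8, 8, 10, 16, 19]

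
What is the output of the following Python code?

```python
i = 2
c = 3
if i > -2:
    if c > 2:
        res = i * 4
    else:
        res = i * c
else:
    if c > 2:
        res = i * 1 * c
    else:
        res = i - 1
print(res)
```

i=2, c=3
i > -2 is True; c > 2 is True
→ res = i * 4 = 8

8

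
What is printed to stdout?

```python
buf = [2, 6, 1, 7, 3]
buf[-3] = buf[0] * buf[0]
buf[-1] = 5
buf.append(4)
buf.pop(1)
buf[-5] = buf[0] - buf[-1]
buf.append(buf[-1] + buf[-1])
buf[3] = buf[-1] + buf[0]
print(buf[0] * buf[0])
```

4

buf[-3] = buf[0]*buf[0] = 2*2 = 4 → [2, 6, 4, 7, 3]
buf[-1] = 5 → [2, 6, 4, 7, 5]
append 4 → [2, 6, 4, 7, 5, 4]
pop(1) removes 6 → [2, 4, 7, 5, 4]
buf[-5] = buf[0]-buf[-1] = 2-4 = -2 → [-2, 4, 7, 5, 4]
append buf[-1]+buf[-1] = 4+4 = 8 → [-2, 4, 7, 5, 4, 8]
buf[3] = buf[-1]+buf[0] = 8+(-2) = 6 → [-2, 4, 7, 6, 4, 8]
buf[0]*buf[0] = (-2)*(-2) = 4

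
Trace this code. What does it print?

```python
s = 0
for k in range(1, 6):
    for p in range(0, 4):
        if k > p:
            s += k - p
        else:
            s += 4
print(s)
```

k=1,p=0: 1>0, s = 0+1 = 1
k=1,p=1: not 1>1, s = 1+4 = 5
k=1,p=2: not 1>2, s = 5+4 = 9
k=1,p=3: not 1>3, s = 9+4 = 13
k=2,p=0: 2>0, s = 13+2 = 15
k=2,p=1: 2>1, s = 15+1 = 16
k=2,p=2: not 2>2, s = 16+4 = 20
k=2,p=3: not 2>3, s = 20+4 = 24
k=3,p=0: 3>0, s = 24+3 = 27
k=3,p=1: 3>1, s = 27+2 = 29
k=3,p=2: 3>2, s = 29+1 = 30
k=3,p=3: not 3>3, s = 30+4 = 34
k=4,p=0: 4>0, s = 34+4 = 38
k=4,p=1: 4>1, s = 38+3 = 41
k=4,p=2: 4>2, s = 41+2 = 43
k=4,p=3: 4>3, s = 43+1 = 44
k=5,p=0: 5>0, s = 44+5 = 49
k=5,p=1: 5>1, s = 49+4 = 53
k=5,p=2: 5>2, s = 53+3 = 56
k=5,p=3: 5>3, s = 56+2 = 58

58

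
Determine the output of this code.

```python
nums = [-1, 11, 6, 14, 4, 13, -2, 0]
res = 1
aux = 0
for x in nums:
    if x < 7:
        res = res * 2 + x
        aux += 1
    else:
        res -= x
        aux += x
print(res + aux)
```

x=-1: <7, res = 1*2+(-1) = 1; aux=1
x=11: not <7, res = 1-11 = -10; aux=12
x=6: <7, res = (-10)*2+6 = -14; aux=13
x=14: not <7, res = (-14)-14 = -28; aux=27
x=4: <7, res = (-28)*2+4 = -52; aux=28
x=13: not <7, res = (-52)-13 = -65; aux=41
x=-2: <7, res = (-65)*2+(-2) = -132; aux=42
x=0: <7, res = (-132)*2+0 = -264; aux=43
res+aux = (-264)+43 = -221

-221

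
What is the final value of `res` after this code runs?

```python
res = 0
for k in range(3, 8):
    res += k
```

25

k=3: res = 0+3 = 3
k=4: res = 3+4 = 7
k=5: res = 7+5 = 12
k=6: res = 12+6 = 18
k=7: res = 18+7 = 25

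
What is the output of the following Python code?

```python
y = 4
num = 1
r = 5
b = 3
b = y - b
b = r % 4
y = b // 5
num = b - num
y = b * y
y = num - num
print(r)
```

5

b = 4-3 = 1
b = 5%4 = 1
y = 1//5 = 0
num = 1-1 = 0
y = 1*0 = 0
y = 0-0 = 0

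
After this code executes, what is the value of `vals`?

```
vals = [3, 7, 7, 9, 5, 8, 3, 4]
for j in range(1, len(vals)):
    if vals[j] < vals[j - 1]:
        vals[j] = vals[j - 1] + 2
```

j=1: 7>=3, unchanged → [3, 7, 7, 9, 5, 8, 3, 4]
j=2: 7>=7, unchanged → [3, 7, 7, 9, 5, 8, 3, 4]
j=3: 9>=7, unchanged → [3, 7, 7, 9, 5, 8, 3, 4]
j=4: 5<9, vals[4] = 9+2 = 11 → [3, 7, 7, 9, 11, 8, 3, 4]
j=5: 8<11, vals[5] = 11+2 = 13 → [3, 7, 7, 9, 11, 13, 3, 4]
j=6: 3<13, vals[6] = 13+2 = 15 → [3, 7, 7, 9, 11, 13, 15, 4]
j=7: 4<15, vals[7] = 15+2 = 17 → [3, 7, 7, 9, 11, 13, 15, 17]

[3, 7, 7, 9, 11, 13, 15, 17]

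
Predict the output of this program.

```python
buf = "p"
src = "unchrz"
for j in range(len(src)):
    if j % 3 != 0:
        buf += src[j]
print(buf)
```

j=0: skip
j=1: add 'n' → 'pn'
j=2: add 'c' → 'pnc'
j=3: skip
j=4: add 'r' → 'pncr'
j=5: add 'z' → 'pncrz'

pncrz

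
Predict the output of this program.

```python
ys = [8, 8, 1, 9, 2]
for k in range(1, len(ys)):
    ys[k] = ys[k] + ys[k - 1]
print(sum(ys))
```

95

k=1: ys[1] = 8+8 = 16 → [8, 16, 1, 9, 2]
k=2: ys[2] = 1+16 = 17 → [8, 16, 17, 9, 2]
k=3: ys[3] = 9+17 = 26 → [8, 16, 17, 26, 2]
k=4: ys[4] = 2+26 = 28 → [8, 16, 17, 26, 28]
sum = 95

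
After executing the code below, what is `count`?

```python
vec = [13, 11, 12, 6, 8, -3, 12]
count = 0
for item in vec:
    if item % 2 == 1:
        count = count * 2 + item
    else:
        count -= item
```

7

item=13: odd, count = 0*2+13 = 13
item=11: odd, count = 13*2+11 = 37
item=12: not odd, count = 37-12 = 25
item=6: not odd, count = 25-6 = 19
item=8: not odd, count = 19-8 = 11
item=-3: odd, count = 11*2+(-3) = 19
item=12: not odd, count = 19-12 = 7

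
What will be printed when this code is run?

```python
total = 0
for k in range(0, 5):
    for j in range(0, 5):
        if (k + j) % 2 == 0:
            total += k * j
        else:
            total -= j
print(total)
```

28

k=0,j=0: even sum, total = 0+0 = 0
k=0,j=1: odd sum, total = 0-1 = -1
k=0,j=2: even sum, total = (-1)+0 = -1
k=0,j=3: odd sum, total = (-1)-3 = -4
k=0,j=4: even sum, total = (-4)+0 = -4
k=1,j=0: odd sum, total = (-4)-0 = -4
k=1,j=1: even sum, total = (-4)+1 = -3
k=1,j=2: odd sum, total = (-3)-2 = -5
k=1,j=3: even sum, total = (-5)+3 = -2
k=1,j=4: odd sum, total = (-2)-4 = -6
k=2,j=0: even sum, total = (-6)+0 = -6
k=2,j=1: odd sum, total = (-6)-1 = -7
k=2,j=2: even sum, total = (-7)+4 = -3
k=2,j=3: odd sum, total = (-3)-3 = -6
k=2,j=4: even sum, total = (-6)+8 = 2
k=3,j=0: odd sum, total = 2-0 = 2
k=3,j=1: even sum, total = 2+3 = 5
k=3,j=2: odd sum, total = 5-2 = 3
k=3,j=3: even sum, total = 3+9 = 12
k=3,j=4: odd sum, total = 12-4 = 8
k=4,j=0: even sum, total = 8+0 = 8
k=4,j=1: odd sum, total = 8-1 = 7
k=4,j=2: even sum, total = 7+8 = 15
k=4,j=3: odd sum, total = 15-3 = 12
k=4,j=4: even sum, total = 12+16 = 28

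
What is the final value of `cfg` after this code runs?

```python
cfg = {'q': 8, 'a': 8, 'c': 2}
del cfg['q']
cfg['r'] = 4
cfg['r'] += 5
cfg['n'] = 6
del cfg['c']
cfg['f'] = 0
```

{'a': 8, 'r': 9, 'n': 6, 'f': 0}

del 'q' → {'a': 8, 'c': 2}
cfg['r'] = 4 → {'a': 8, 'c': 2, 'r': 4}
cfg['r'] = 4+5 = 9 → {'a': 8, 'c': 2, 'r': 9}
cfg['n'] = 6 → {'a': 8, 'c': 2, 'r': 9, 'n': 6}
del 'c' → {'a': 8, 'r': 9, 'n': 6}
cfg['f'] = 0 → {'a': 8, 'r': 9, 'n': 6, 'f': 0}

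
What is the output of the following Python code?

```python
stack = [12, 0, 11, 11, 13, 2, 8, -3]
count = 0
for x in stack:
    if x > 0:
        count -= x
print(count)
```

-57

x=12: >0, count = 0-12 = -12
x=0: not >0
x=11: >0, count = (-12)-11 = -23
x=11: >0, count = (-23)-11 = -34
x=13: >0, count = (-34)-13 = -47
x=2: >0, count = (-47)-2 = -49
x=8: >0, count = (-49)-8 = -57
x=-3: not >0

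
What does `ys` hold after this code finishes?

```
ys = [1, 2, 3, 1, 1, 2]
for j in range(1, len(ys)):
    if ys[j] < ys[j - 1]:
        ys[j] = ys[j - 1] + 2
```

[1, 2, 3, 5, 7, 9]

j=1: 2>=1, unchanged → [1, 2, 3, 1, 1, 2]
j=2: 3>=2, unchanged → [1, 2, 3, 1, 1, 2]
j=3: 1<3, ys[3] = 3+2 = 5 → [1, 2, 3, 5, 1, 2]
j=4: 1<5, ys[4] = 5+2 = 7 → [1, 2, 3, 5, 7, 2]
j=5: 2<7, ys[5] = 7+2 = 9 → [1, 2, 3, 5, 7, 9]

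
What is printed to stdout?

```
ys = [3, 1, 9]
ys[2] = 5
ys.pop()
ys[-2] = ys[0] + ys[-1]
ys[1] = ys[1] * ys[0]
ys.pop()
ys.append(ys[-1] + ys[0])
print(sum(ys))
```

12

ys[2] = 5 → [3, 1, 5]
pop() removes 5 → [3, 1]
ys[-2] = ys[0]+ys[-1] = 3+1 = 4 → [4, 1]
ys[1] = ys[1]*ys[0] = 1*4 = 4 → [4, 4]
pop() removes 4 → [4]
append ys[-1]+ys[0] = 4+4 = 8 → [4, 8]
sum = 12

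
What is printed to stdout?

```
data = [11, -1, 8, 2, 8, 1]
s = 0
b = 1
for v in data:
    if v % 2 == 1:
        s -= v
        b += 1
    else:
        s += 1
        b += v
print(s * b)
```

-176

v=11: odd, s = 0-11 = -11; b=2
v=-1: odd, s = (-11)-(-1) = -10; b=3
v=8: not odd, s = (-10)+1 = -9; b=11
v=2: not odd, s = (-9)+1 = -8; b=13
v=8: not odd, s = (-8)+1 = -7; b=21
v=1: odd, s = (-7)-1 = -8; b=22
s*b = (-8)*22 = -176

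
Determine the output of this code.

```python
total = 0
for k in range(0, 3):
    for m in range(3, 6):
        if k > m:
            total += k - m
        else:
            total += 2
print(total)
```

k=0,m=3: not 0>3, total = 0+2 = 2
k=0,m=4: not 0>4, total = 2+2 = 4
k=0,m=5: not 0>5, total = 4+2 = 6
k=1,m=3: not 1>3, total = 6+2 = 8
k=1,m=4: not 1>4, total = 8+2 = 10
k=1,m=5: not 1>5, total = 10+2 = 12
k=2,m=3: not 2>3, total = 12+2 = 14
k=2,m=4: not 2>4, total = 14+2 = 16
k=2,m=5: not 2>5, total = 16+2 = 18

18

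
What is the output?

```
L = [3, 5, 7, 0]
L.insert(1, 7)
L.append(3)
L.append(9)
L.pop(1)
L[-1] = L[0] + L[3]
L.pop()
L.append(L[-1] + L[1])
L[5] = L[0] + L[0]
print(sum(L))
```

24

insert 7 at 1 → [3, 7, 5, 7, 0]
append 3 → [3, 7, 5, 7, 0, 3]
append 9 → [3, 7, 5, 7, 0, 3, 9]
pop(1) removes 7 → [3, 5, 7, 0, 3, 9]
L[-1] = L[0]+L[3] = 3+0 = 3 → [3, 5, 7, 0, 3, 3]
pop() removes 3 → [3, 5, 7, 0, 3]
append L[-1]+L[1] = 3+5 = 8 → [3, 5, 7, 0, 3, 8]
L[5] = L[0]+L[0] = 3+3 = 6 → [3, 5, 7, 0, 3, 6]
sum = 24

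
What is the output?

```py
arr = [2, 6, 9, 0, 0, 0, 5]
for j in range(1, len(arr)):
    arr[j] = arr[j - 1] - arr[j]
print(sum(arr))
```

-72

j=1: arr[1] = 2-6 = -4 → [2, -4, 9, 0, 0, 0, 5]
j=2: arr[2] = (-4)-9 = -13 → [2, -4, -13, 0, 0, 0, 5]
j=3: arr[3] = (-13)-0 = -13 → [2, -4, -13, -13, 0, 0, 5]
j=4: arr[4] = (-13)-0 = -13 → [2, -4, -13, -13, -13, 0, 5]
j=5: arr[5] = (-13)-0 = -13 → [2, -4, -13, -13, -13, -13, 5]
j=6: arr[6] = (-13)-5 = -18 → [2, -4, -13, -13, -13, -13, -18]
sum = -72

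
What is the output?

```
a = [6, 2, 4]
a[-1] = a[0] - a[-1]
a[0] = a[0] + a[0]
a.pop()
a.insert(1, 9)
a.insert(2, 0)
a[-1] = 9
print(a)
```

[12, 9, 0, 9]

a[-1] = a[0]-a[-1] = 6-4 = 2 → [6, 2, 2]
a[0] = a[0]+a[0] = 6+6 = 12 → [12, 2, 2]
pop() removes 2 → [12, 2]
insert 9 at 1 → [12, 9, 2]
insert 0 at 2 → [12, 9, 0, 2]
a[-1] = 9 → [12, 9, 0, 9]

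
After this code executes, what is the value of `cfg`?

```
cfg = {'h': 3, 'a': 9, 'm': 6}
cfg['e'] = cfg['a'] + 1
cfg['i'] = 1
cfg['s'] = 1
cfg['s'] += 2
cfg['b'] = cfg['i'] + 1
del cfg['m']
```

{'h': 3, 'a': 9, 'e': 10, 'i': 1, 's': 3, 'b': 2}

cfg['e'] = cfg['a']+1 = 10 → {'h': 3, 'a': 9, 'm': 6, 'e': 10}
cfg['i'] = 1 → {'h': 3, 'a': 9, 'm': 6, 'e': 10, 'i': 1}
cfg['s'] = 1 → {'h': 3, 'a': 9, 'm': 6, 'e': 10, 'i': 1, 's': 1}
cfg['s'] = 1+2 = 3 → {'h': 3, 'a': 9, 'm': 6, 'e': 10, 'i': 1, 's': 3}
cfg['b'] = cfg['i']+1 = 2 → {'h': 3, 'a': 9, 'm': 6, 'e': 10, 'i': 1, 's': 3, 'b': 2}
del 'm' → {'h': 3, 'a': 9, 'e': 10, 'i': 1, 's': 3, 'b': 2}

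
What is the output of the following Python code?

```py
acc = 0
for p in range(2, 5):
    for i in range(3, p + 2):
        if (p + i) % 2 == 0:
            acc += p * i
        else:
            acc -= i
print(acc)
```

p=2,i=3: odd sum, acc = 0-3 = -3
p=3,i=3: even sum, acc = (-3)+9 = 6
p=3,i=4: odd sum, acc = 6-4 = 2
p=4,i=3: odd sum, acc = 2-3 = -1
p=4,i=4: even sum, acc = (-1)+16 = 15
p=4,i=5: odd sum, acc = 15-5 = 10

10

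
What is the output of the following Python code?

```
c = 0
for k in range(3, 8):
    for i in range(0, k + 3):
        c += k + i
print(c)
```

k=3,i=0: c = 0+3 = 3
k=3,i=1: c = 3+4 = 7
k=3,i=2: c = 7+5 = 12
k=3,i=3: c = 12+6 = 18
k=3,i=4: c = 18+7 = 25
k=3,i=5: c = 25+8 = 33
k=4,i=0: c = 33+4 = 37
k=4,i=1: c = 37+5 = 42
k=4,i=2: c = 42+6 = 48
k=4,i=3: c = 48+7 = 55
k=4,i=4: c = 55+8 = 63
k=4,i=5: c = 63+9 = 72
k=4,i=6: c = 72+10 = 82
k=5,i=0: c = 82+5 = 87
k=5,i=1: c = 87+6 = 93
k=5,i=2: c = 93+7 = 100
k=5,i=3: c = 100+8 = 108
k=5,i=4: c = 108+9 = 117
k=5,i=5: c = 117+10 = 127
k=5,i=6: c = 127+11 = 138
k=5,i=7: c = 138+12 = 150
k=6,i=0: c = 150+6 = 156
k=6,i=1: c = 156+7 = 163
k=6,i=2: c = 163+8 = 171
k=6,i=3: c = 171+9 = 180
k=6,i=4: c = 180+10 = 190
k=6,i=5: c = 190+11 = 201
k=6,i=6: c = 201+12 = 213
k=6,i=7: c = 213+13 = 226
k=6,i=8: c = 226+14 = 240
k=7,i=0: c = 240+7 = 247
k=7,i=1: c = 247+8 = 255
k=7,i=2: c = 255+9 = 264
k=7,i=3: c = 264+10 = 274
k=7,i=4: c = 274+11 = 285
k=7,i=5: c = 285+12 = 297
k=7,i=6: c = 297+13 = 310
k=7,i=7: c = 310+14 = 324
k=7,i=8: c = 324+15 = 339
k=7,i=9: c = 339+16 = 355

355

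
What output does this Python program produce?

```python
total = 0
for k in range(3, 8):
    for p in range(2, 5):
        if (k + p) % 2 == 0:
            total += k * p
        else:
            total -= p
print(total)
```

81

k=3,p=2: odd sum, total = 0-2 = -2
k=3,p=3: even sum, total = (-2)+9 = 7
k=3,p=4: odd sum, total = 7-4 = 3
k=4,p=2: even sum, total = 3+8 = 11
k=4,p=3: odd sum, total = 11-3 = 8
k=4,p=4: even sum, total = 8+16 = 24
k=5,p=2: odd sum, total = 24-2 = 22
k=5,p=3: even sum, total = 22+15 = 37
k=5,p=4: odd sum, total = 37-4 = 33
k=6,p=2: even sum, total = 33+12 = 45
k=6,p=3: odd sum, total = 45-3 = 42
k=6,p=4: even sum, total = 42+24 = 66
k=7,p=2: odd sum, total = 66-2 = 64
k=7,p=3: even sum, total = 64+21 = 85
k=7,p=4: odd sum, total = 85-4 = 81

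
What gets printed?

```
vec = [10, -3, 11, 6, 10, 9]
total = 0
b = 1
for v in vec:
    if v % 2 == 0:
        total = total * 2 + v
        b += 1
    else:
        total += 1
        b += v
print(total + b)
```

92

v=10: even, total = 0*2+10 = 10; b=2
v=-3: not even, total = 10+1 = 11; b=-1
v=11: not even, total = 11+1 = 12; b=10
v=6: even, total = 12*2+6 = 30; b=11
v=10: even, total = 30*2+10 = 70; b=12
v=9: not even, total = 70+1 = 71; b=21
total+b = 71+21 = 92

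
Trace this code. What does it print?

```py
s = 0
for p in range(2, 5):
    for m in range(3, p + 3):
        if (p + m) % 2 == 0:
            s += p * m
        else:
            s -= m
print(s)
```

57

p=2,m=3: odd sum, s = 0-3 = -3
p=2,m=4: even sum, s = (-3)+8 = 5
p=3,m=3: even sum, s = 5+9 = 14
p=3,m=4: odd sum, s = 14-4 = 10
p=3,m=5: even sum, s = 10+15 = 25
p=4,m=3: odd sum, s = 25-3 = 22
p=4,m=4: even sum, s = 22+16 = 38
p=4,m=5: odd sum, s = 38-5 = 33
p=4,m=6: even sum, s = 33+24 = 57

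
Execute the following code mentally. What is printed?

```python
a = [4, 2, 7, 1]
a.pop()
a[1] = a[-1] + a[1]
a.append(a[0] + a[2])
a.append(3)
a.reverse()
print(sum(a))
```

pop() removes 1 → [4, 2, 7]
a[1] = a[-1]+a[1] = 7+2 = 9 → [4, 9, 7]
append a[0]+a[2] = 4+7 = 11 → [4, 9, 7, 11]
append 3 → [4, 9, 7, 11, 3]
reverse → [3, 11, 7, 9, 4]
sum = 34

34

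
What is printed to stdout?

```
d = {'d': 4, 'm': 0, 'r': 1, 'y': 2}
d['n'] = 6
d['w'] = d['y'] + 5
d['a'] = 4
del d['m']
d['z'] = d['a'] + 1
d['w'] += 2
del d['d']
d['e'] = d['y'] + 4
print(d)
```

d['n'] = 6 → {'d': 4, 'm': 0, 'r': 1, 'y': 2, 'n': 6}
d['w'] = d['y']+5 = 7 → {'d': 4, 'm': 0, 'r': 1, 'y': 2, 'n': 6, 'w': 7}
d['a'] = 4 → {'d': 4, 'm': 0, 'r': 1, 'y': 2, 'n': 6, 'w': 7, 'a': 4}
del 'm' → {'d': 4, 'r': 1, 'y': 2, 'n': 6, 'w': 7, 'a': 4}
d['z'] = d['a']+1 = 5 → {'d': 4, 'r': 1, 'y': 2, 'n': 6, 'w': 7, 'a': 4, 'z': 5}
d['w'] = 7+2 = 9 → {'d': 4, 'r': 1, 'y': 2, 'n': 6, 'w': 9, 'a': 4, 'z': 5}
del 'd' → {'r': 1, 'y': 2, 'n': 6, 'w': 9, 'a': 4, 'z': 5}
d['e'] = d['y']+4 = 6 → {'r': 1, 'y': 2, 'n': 6, 'w': 9, 'a': 4, 'z': 5, 'e': 6}

{'r': 1, 'y': 2, 'n': 6, 'w': 9, 'a': 4, 'z': 5, 'e': 6}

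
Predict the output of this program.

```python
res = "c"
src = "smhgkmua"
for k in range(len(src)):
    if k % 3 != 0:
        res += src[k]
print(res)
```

k=0: skip
k=1: add 'm' → 'cm'
k=2: add 'h' → 'cmh'
k=3: skip
k=4: add 'k' → 'cmhk'
k=5: add 'm' → 'cmhkm'
k=6: skip
k=7: add 'a' → 'cmhkma'

cmhkma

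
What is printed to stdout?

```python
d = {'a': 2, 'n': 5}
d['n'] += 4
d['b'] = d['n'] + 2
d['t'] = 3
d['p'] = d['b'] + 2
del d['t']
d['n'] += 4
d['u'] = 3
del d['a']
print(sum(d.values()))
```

d['n'] = 5+4 = 9 → {'a': 2, 'n': 9}
d['b'] = d['n']+2 = 11 → {'a': 2, 'n': 9, 'b': 11}
d['t'] = 3 → {'a': 2, 'n': 9, 'b': 11, 't': 3}
d['p'] = d['b']+2 = 13 → {'a': 2, 'n': 9, 'b': 11, 't': 3, 'p': 13}
del 't' → {'a': 2, 'n': 9, 'b': 11, 'p': 13}
d['n'] = 9+4 = 13 → {'a': 2, 'n': 13, 'b': 11, 'p': 13}
d['u'] = 3 → {'a': 2, 'n': 13, 'b': 11, 'p': 13, 'u': 3}
del 'a' → {'n': 13, 'b': 11, 'p': 13, 'u': 3}
sum of values = 40

40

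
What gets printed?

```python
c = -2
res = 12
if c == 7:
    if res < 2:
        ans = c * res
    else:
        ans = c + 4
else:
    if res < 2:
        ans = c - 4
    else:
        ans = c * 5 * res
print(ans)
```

-120

c=-2, res=12
c == 7 is False; res < 2 is False
→ ans = c * 5 * res = -120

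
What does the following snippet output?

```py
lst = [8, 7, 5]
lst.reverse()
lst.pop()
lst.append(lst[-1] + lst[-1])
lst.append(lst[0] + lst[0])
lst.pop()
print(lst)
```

reverse → [5, 7, 8]
pop() removes 8 → [5, 7]
append lst[-1]+lst[-1] = 7+7 = 14 → [5, 7, 14]
append lst[0]+lst[0] = 5+5 = 10 → [5, 7, 14, 10]
pop() removes 10 → [5, 7, 14]

[5, 7, 14]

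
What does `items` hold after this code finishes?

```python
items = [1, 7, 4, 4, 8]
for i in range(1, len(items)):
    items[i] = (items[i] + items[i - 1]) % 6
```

[1, 2, 0, 4, 0]

i=1: items[1] = (7+1)%6 = 2 → [1, 2, 4, 4, 8]
i=2: items[2] = (4+2)%6 = 0 → [1, 2, 0, 4, 8]
i=3: items[3] = (4+0)%6 = 4 → [1, 2, 0, 4, 8]
i=4: items[4] = (8+4)%6 = 0 → [1, 2, 0, 4, 0]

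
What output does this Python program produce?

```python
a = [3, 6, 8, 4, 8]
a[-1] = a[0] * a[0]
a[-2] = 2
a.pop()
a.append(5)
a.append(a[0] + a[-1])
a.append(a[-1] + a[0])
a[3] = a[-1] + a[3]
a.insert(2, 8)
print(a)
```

a[-1] = a[0]*a[0] = 3*3 = 9 → [3, 6, 8, 4, 9]
a[-2] = 2 → [3, 6, 8, 2, 9]
pop() removes 9 → [3, 6, 8, 2]
append 5 → [3, 6, 8, 2, 5]
append a[0]+a[-1] = 3+5 = 8 → [3, 6, 8, 2, 5, 8]
append a[-1]+a[0] = 8+3 = 11 → [3, 6, 8, 2, 5, 8, 11]
a[3] = a[-1]+a[3] = 11+2 = 13 → [3, 6, 8, 13, 5, 8, 11]
insert 8 at 2 → [3, 6, 8, 8, 13, 5, 8, 11]

[3, 6, 8, 8, 13, 5, 8, 11]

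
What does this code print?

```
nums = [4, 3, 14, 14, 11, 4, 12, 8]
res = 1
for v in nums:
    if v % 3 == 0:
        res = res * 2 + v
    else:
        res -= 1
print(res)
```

9

v=4: not %3==0, res = 1-1 = 0
v=3: %3==0, res = 0*2+3 = 3
v=14: not %3==0, res = 3-1 = 2
v=14: not %3==0, res = 2-1 = 1
v=11: not %3==0, res = 1-1 = 0
v=4: not %3==0, res = 0-1 = -1
v=12: %3==0, res = (-1)*2+12 = 10
v=8: not %3==0, res = 10-1 = 9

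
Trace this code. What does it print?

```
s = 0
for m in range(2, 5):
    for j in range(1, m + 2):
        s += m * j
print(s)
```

m=2,j=1: s = 0+2 = 2
m=2,j=2: s = 2+4 = 6
m=2,j=3: s = 6+6 = 12
m=3,j=1: s = 12+3 = 15
m=3,j=2: s = 15+6 = 21
m=3,j=3: s = 21+9 = 30
m=3,j=4: s = 30+12 = 42
m=4,j=1: s = 42+4 = 46
m=4,j=2: s = 46+8 = 54
m=4,j=3: s = 54+12 = 66
m=4,j=4: s = 66+16 = 82
m=4,j=5: s = 82+20 = 102

102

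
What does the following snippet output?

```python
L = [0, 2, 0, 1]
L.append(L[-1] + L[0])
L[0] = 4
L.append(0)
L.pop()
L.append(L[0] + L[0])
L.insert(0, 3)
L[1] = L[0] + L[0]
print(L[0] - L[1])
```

append L[-1]+L[0] = 1+0 = 1 → [0, 2, 0, 1, 1]
L[0] = 4 → [4, 2, 0, 1, 1]
append 0 → [4, 2, 0, 1, 1, 0]
pop() removes 0 → [4, 2, 0, 1, 1]
append L[0]+L[0] = 4+4 = 8 → [4, 2, 0, 1, 1, 8]
insert 3 at 0 → [3, 4, 2, 0, 1, 1, 8]
L[1] = L[0]+L[0] = 3+3 = 6 → [3, 6, 2, 0, 1, 1, 8]
L[0]-L[1] = 3-6 = -3

-3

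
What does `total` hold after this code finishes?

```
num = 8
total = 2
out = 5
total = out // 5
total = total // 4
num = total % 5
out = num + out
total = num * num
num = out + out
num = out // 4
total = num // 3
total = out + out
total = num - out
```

-4

total = 5//5 = 1
total = 1//4 = 0
num = 0%5 = 0
out = 0+5 = 5
total = 0*0 = 0
num = 5+5 = 10
num = 5//4 = 1
total = 1//3 = 0
total = 5+5 = 10
total = 1-5 = -4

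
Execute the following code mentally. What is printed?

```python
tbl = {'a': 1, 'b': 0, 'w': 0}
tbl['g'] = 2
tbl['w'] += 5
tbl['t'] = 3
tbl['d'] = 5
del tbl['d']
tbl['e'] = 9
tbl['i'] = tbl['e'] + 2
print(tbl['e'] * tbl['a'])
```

tbl['g'] = 2 → {'a': 1, 'b': 0, 'w': 0, 'g': 2}
tbl['w'] = 0+5 = 5 → {'a': 1, 'b': 0, 'w': 5, 'g': 2}
tbl['t'] = 3 → {'a': 1, 'b': 0, 'w': 5, 'g': 2, 't': 3}
tbl['d'] = 5 → {'a': 1, 'b': 0, 'w': 5, 'g': 2, 't': 3, 'd': 5}
del 'd' → {'a': 1, 'b': 0, 'w': 5, 'g': 2, 't': 3}
tbl['e'] = 9 → {'a': 1, 'b': 0, 'w': 5, 'g': 2, 't': 3, 'e': 9}
tbl['i'] = tbl['e']+2 = 11 → {'a': 1, 'b': 0, 'w': 5, 'g': 2, 't': 3, 'e': 9, 'i': 11}
tbl['e']*tbl['a'] = 9*1 = 9

9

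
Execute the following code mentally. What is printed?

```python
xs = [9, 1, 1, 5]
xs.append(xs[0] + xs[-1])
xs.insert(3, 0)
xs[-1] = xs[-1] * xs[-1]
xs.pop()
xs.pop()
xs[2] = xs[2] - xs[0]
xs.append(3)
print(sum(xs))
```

append xs[0]+xs[-1] = 9+5 = 14 → [9, 1, 1, 5, 14]
insert 0 at 3 → [9, 1, 1, 0, 5, 14]
xs[-1] = xs[-1]*xs[-1] = 14*14 = 196 → [9, 1, 1, 0, 5, 196]
pop() removes 196 → [9, 1, 1, 0, 5]
pop() removes 5 → [9, 1, 1, 0]
xs[2] = xs[2]-xs[0] = 1-9 = -8 → [9, 1, -8, 0]
append 3 → [9, 1, -8, 0, 3]
sum = 5

5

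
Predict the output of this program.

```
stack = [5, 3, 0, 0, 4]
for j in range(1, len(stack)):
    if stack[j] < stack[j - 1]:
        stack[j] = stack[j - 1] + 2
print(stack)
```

j=1: 3<5, stack[1] = 5+2 = 7 → [5, 7, 0, 0, 4]
j=2: 0<7, stack[2] = 7+2 = 9 → [5, 7, 9, 0, 4]
j=3: 0<9, stack[3] = 9+2 = 11 → [5, 7, 9, 11, 4]
j=4: 4<11, stack[4] = 11+2 = 13 → [5, 7, 9, 11, 13]

[5, 7, 9, 11, 13]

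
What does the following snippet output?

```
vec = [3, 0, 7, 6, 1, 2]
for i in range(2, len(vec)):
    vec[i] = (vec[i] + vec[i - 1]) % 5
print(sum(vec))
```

13

i=2: vec[2] = (7+0)%5 = 2 → [3, 0, 2, 6, 1, 2]
i=3: vec[3] = (6+2)%5 = 3 → [3, 0, 2, 3, 1, 2]
i=4: vec[4] = (1+3)%5 = 4 → [3, 0, 2, 3, 4, 2]
i=5: vec[5] = (2+4)%5 = 1 → [3, 0, 2, 3, 4, 1]
sum = 13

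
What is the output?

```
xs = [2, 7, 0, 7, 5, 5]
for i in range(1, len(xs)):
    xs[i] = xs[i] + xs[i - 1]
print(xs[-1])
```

i=1: xs[1] = 7+2 = 9 → [2, 9, 0, 7, 5, 5]
i=2: xs[2] = 0+9 = 9 → [2, 9, 9, 7, 5, 5]
i=3: xs[3] = 7+9 = 16 → [2, 9, 9, 16, 5, 5]
i=4: xs[4] = 5+16 = 21 → [2, 9, 9, 16, 21, 5]
i=5: xs[5] = 5+21 = 26 → [2, 9, 9, 16, 21, 26]

26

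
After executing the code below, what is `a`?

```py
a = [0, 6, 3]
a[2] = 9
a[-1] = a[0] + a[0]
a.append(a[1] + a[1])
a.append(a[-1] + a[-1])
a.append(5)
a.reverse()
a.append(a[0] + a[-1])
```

a[2] = 9 → [0, 6, 9]
a[-1] = a[0]+a[0] = 0+0 = 0 → [0, 6, 0]
append a[1]+a[1] = 6+6 = 12 → [0, 6, 0, 12]
append a[-1]+a[-1] = 12+12 = 24 → [0, 6, 0, 12, 24]
append 5 → [0, 6, 0, 12, 24, 5]
reverse → [5, 24, 12, 0, 6, 0]
append a[0]+a[-1] = 5+0 = 5 → [5, 24, 12, 0, 6, 0, 5]

[5, 24, 12, 0, 6, 0, 5]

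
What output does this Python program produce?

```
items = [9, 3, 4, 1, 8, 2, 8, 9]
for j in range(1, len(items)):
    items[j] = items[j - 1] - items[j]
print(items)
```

j=1: items[1] = 9-3 = 6 → [9, 6, 4, 1, 8, 2, 8, 9]
j=2: items[2] = 6-4 = 2 → [9, 6, 2, 1, 8, 2, 8, 9]
j=3: items[3] = 2-1 = 1 → [9, 6, 2, 1, 8, 2, 8, 9]
j=4: items[4] = 1-8 = -7 → [9, 6, 2, 1, -7, 2, 8, 9]
j=5: items[5] = (-7)-2 = -9 → [9, 6, 2, 1, -7, -9, 8, 9]
j=6: items[6] = (-9)-8 = -17 → [9, 6, 2, 1, -7, -9, -17, 9]
j=7: items[7] = (-17)-9 = -26 → [9, 6, 2, 1, -7, -9, -17, -26]

[9, 6, 2, 1, -7, -9, -17, -26]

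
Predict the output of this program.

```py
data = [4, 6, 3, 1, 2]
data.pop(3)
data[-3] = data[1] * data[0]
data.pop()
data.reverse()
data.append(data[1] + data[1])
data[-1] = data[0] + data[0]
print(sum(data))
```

pop(3) removes 1 → [4, 6, 3, 2]
data[-3] = data[1]*data[0] = 6*4 = 24 → [4, 24, 3, 2]
pop() removes 2 → [4, 24, 3]
reverse → [3, 24, 4]
append data[1]+data[1] = 24+24 = 48 → [3, 24, 4, 48]
data[-1] = data[0]+data[0] = 3+3 = 6 → [3, 24, 4, 6]
sum = 37

37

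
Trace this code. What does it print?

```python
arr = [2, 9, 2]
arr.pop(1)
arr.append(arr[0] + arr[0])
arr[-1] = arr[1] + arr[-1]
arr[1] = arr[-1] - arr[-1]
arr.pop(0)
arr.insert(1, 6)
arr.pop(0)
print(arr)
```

[6, 6]

pop(1) removes 9 → [2, 2]
append arr[0]+arr[0] = 2+2 = 4 → [2, 2, 4]
arr[-1] = arr[1]+arr[-1] = 2+4 = 6 → [2, 2, 6]
arr[1] = arr[-1]-arr[-1] = 6-6 = 0 → [2, 0, 6]
pop(0) removes 2 → [0, 6]
insert 6 at 1 → [0, 6, 6]
pop(0) removes 0 → [6, 6]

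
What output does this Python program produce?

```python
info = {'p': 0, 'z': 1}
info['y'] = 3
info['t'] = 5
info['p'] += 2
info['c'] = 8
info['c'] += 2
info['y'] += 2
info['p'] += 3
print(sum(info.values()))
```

info['y'] = 3 → {'p': 0, 'z': 1, 'y': 3}
info['t'] = 5 → {'p': 0, 'z': 1, 'y': 3, 't': 5}
info['p'] = 0+2 = 2 → {'p': 2, 'z': 1, 'y': 3, 't': 5}
info['c'] = 8 → {'p': 2, 'z': 1, 'y': 3, 't': 5, 'c': 8}
info['c'] = 8+2 = 10 → {'p': 2, 'z': 1, 'y': 3, 't': 5, 'c': 10}
info['y'] = 3+2 = 5 → {'p': 2, 'z': 1, 'y': 5, 't': 5, 'c': 10}
info['p'] = 2+3 = 5 → {'p': 5, 'z': 1, 'y': 5, 't': 5, 'c': 10}
sum of values = 26

26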